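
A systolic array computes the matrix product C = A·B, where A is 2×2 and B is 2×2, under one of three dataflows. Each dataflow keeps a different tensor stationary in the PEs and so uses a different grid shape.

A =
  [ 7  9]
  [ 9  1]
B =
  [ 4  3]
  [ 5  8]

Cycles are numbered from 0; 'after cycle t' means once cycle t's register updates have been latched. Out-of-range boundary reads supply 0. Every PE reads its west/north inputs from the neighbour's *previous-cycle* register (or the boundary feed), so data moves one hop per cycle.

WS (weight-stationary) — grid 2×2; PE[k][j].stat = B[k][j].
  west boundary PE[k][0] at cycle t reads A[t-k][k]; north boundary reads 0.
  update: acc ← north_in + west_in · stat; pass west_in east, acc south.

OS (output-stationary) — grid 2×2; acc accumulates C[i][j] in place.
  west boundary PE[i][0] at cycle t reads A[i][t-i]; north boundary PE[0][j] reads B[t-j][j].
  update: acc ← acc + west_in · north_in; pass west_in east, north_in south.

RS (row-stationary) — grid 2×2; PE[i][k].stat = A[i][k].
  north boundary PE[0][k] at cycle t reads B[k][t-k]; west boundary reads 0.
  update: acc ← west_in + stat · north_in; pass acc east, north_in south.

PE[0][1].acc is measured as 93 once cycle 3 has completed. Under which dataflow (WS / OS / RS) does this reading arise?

WS (2×2 grid), PE[0][1]:
  [0] (0,1) acc=0 (h:0 v:0)
  [1] (0,1) acc=21 (h:7 v:21)
  [2] (0,1) acc=27 (h:9 v:27)
  [3] (0,1) acc=0 (h:0 v:0)
OS (2×2 grid), PE[0][1]:
  [0] (0,1) acc=0 (h:0 v:0)
  [1] (0,1) acc=21 (h:7 v:3)
  [2] (0,1) acc=93 (h:9 v:8)
  [3] (0,1) acc=93 (h:0 v:0)
RS (2×2 grid), PE[0][1]:
  [0] (0,1) acc=0 (h:0 v:0)
  [1] (0,1) acc=73 (h:73 v:5)
  [2] (0,1) acc=93 (h:93 v:8)
  [3] (0,1) acc=0 (h:0 v:0)

dataflow = OS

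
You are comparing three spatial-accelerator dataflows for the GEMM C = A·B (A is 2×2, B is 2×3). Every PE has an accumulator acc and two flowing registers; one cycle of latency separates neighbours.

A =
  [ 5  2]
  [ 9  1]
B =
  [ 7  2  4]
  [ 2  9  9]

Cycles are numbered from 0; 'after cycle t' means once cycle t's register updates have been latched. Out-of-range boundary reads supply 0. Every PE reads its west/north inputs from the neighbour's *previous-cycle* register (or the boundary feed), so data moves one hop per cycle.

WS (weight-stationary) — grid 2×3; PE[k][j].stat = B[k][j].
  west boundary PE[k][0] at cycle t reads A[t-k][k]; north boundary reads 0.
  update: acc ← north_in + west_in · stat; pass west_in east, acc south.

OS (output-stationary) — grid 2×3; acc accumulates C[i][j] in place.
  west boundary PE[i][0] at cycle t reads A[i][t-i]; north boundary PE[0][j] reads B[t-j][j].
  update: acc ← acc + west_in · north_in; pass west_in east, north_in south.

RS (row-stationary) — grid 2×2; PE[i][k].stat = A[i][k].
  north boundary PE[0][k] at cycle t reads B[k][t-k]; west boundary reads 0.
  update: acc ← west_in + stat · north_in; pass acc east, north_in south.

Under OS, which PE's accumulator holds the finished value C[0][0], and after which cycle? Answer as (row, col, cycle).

(row, col, cycle) = (0, 0, 1)

Under OS, C[0][0] lands at PE[0][0]:
  0: (0,0).acc=35  regs=<5,7>
  1: (0,0).acc=39  regs=<2,2>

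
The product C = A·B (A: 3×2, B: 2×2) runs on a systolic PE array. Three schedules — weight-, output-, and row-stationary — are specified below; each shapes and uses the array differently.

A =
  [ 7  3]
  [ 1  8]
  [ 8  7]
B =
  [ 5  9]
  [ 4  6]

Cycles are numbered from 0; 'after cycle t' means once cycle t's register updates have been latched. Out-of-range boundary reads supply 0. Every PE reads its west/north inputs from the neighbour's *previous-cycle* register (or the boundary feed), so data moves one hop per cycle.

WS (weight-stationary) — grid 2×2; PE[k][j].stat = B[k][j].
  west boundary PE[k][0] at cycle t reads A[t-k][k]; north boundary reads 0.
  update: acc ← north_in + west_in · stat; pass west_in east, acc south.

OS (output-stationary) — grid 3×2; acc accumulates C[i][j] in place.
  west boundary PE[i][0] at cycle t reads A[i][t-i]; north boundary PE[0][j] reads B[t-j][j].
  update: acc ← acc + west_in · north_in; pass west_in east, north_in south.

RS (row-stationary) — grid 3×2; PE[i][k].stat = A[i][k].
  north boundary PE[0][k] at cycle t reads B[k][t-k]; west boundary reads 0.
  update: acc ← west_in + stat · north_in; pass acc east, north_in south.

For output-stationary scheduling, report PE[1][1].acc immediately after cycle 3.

Tracing OS — 3×2 array, target PE[1][1]:
  t=0 PE[0][1]: acc=0 h=0 v=0
  t=0 PE[1][0]: acc=0 h=0 v=0
  t=0 PE[1][1]: acc=0 h=0 v=0
  t=1 PE[0][1]: acc=63 h=7 v=9
  t=1 PE[1][0]: acc=5 h=1 v=5
  t=1 PE[1][1]: acc=0 h=0 v=0
  t=2 PE[0][1]: acc=81 h=3 v=6
  t=2 PE[1][0]: acc=37 h=8 v=4
  t=2 PE[1][1]: acc=9 h=1 v=9
  t=3 PE[0][1]: acc=81 h=0 v=0
  t=3 PE[1][0]: acc=37 h=0 v=0
  t=3 PE[1][1]: acc=57 h=8 v=6

PE[1][1].acc = 57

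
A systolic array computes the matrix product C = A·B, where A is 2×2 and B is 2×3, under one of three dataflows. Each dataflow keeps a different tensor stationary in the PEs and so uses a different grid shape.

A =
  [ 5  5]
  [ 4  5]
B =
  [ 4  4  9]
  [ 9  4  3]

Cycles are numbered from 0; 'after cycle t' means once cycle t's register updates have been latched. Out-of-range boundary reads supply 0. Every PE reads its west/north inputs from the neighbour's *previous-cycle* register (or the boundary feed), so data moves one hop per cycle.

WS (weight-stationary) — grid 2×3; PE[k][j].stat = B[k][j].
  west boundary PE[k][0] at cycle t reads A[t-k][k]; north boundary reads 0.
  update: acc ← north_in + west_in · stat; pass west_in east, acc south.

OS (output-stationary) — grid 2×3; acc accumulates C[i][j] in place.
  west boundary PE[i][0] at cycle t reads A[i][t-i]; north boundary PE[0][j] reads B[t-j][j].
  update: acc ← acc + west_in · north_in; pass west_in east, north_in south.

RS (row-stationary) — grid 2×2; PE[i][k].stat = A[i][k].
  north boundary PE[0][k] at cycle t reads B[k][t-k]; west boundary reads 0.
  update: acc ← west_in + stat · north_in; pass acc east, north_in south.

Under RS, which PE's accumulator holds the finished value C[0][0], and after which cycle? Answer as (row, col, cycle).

(row, col, cycle) = (0, 1, 1)

Under RS, C[0][0] lands at PE[0][1]:
  cycle 0: PE[0][1] → acc 0, east 0, south 0
  cycle 1: PE[0][1] → acc 65, east 65, south 9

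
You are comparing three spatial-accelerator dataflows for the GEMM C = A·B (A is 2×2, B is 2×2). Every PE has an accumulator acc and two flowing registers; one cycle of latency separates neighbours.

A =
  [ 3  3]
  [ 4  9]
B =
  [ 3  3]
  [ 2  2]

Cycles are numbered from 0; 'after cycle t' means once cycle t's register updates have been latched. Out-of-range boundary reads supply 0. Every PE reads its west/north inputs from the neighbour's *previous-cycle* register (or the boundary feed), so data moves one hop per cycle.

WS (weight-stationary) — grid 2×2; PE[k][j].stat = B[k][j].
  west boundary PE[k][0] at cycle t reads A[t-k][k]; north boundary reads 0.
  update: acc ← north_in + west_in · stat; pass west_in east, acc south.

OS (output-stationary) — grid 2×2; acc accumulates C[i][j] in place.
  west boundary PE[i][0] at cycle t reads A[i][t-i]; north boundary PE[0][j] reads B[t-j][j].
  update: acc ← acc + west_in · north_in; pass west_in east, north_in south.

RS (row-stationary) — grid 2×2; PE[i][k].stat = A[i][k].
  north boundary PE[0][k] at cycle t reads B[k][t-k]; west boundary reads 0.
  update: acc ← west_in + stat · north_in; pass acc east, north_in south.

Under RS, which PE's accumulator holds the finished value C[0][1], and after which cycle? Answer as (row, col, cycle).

(row, col, cycle) = (0, 1, 2)

Under RS, C[0][1] lands at PE[0][1]:
  t=0 PE[0][1]: acc=0 h=0 v=0
  t=1 PE[0][1]: acc=15 h=15 v=2
  t=2 PE[0][1]: acc=15 h=15 v=2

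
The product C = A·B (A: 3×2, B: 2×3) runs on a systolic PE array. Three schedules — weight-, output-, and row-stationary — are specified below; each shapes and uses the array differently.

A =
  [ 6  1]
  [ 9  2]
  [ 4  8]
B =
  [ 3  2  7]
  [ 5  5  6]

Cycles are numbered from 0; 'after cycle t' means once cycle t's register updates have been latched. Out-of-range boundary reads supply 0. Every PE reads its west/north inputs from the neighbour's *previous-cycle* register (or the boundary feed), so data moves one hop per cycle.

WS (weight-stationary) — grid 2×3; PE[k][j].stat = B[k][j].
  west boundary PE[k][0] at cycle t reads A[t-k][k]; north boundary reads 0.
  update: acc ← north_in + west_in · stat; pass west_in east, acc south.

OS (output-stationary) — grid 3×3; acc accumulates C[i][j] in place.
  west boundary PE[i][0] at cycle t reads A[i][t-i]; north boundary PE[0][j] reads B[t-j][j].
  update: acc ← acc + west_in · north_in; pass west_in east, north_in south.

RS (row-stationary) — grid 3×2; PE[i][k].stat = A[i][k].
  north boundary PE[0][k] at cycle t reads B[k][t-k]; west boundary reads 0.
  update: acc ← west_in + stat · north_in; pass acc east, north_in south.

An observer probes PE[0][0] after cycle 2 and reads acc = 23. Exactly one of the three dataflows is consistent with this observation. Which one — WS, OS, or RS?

WS (2×3 grid), PE[0][0]:
  t=0 PE[0][0]: acc=18 h=6 v=18
  t=1 PE[0][0]: acc=27 h=9 v=27
  t=2 PE[0][0]: acc=12 h=4 v=12
OS (3×3 grid), PE[0][0]:
  t=0 PE[0][0]: acc=18 h=6 v=3
  t=1 PE[0][0]: acc=23 h=1 v=5
  t=2 PE[0][0]: acc=23 h=0 v=0
RS (3×2 grid), PE[0][0]:
  t=0 PE[0][0]: acc=18 h=18 v=3
  t=1 PE[0][0]: acc=12 h=12 v=2
  t=2 PE[0][0]: acc=42 h=42 v=7

dataflow = OS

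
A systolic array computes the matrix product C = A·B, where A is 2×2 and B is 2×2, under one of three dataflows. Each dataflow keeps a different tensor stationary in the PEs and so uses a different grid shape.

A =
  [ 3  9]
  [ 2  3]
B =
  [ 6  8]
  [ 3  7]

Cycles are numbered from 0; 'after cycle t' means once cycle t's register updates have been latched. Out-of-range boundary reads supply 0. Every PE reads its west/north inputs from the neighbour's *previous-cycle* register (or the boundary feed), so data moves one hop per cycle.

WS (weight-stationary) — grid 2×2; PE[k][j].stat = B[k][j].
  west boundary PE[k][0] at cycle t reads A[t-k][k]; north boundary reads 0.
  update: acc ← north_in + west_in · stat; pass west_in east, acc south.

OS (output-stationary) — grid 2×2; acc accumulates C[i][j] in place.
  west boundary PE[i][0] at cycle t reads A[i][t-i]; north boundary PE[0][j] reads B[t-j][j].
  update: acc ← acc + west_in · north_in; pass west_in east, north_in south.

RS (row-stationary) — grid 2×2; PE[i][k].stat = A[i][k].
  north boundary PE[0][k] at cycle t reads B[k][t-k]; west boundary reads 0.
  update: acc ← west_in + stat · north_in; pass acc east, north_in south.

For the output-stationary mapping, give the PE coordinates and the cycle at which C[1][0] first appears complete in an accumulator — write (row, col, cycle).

(row, col, cycle) = (1, 0, 2)

OS: C[1][0] accumulates in PE[1][0]:
  after 0 — PE[1][0] acc=0, pass-E 0, pass-S 0
  after 1 — PE[1][0] acc=12, pass-E 2, pass-S 6
  after 2 — PE[1][0] acc=21, pass-E 3, pass-S 3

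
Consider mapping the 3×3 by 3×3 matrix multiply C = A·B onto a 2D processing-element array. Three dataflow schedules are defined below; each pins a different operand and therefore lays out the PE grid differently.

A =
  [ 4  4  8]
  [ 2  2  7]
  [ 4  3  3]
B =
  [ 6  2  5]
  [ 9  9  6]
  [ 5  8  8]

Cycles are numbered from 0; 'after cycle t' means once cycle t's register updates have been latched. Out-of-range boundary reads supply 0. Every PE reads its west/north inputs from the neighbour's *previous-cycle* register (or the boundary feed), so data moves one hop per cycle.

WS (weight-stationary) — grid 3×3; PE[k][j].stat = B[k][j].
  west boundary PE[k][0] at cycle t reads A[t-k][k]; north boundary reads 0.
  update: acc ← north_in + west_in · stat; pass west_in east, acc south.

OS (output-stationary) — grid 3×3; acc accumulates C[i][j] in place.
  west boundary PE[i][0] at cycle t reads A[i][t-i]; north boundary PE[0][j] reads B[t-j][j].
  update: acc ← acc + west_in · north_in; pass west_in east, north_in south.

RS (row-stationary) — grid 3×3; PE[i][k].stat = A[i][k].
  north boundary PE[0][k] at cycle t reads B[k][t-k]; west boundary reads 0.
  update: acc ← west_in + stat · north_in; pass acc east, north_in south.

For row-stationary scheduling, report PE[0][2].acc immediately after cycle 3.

PE[0][2].acc = 108

RS on a 3×3 grid — tracing PE[0][2] and its feeders:
  0: (0,1).acc=0  regs=<0,0>
  0: (0,2).acc=0  regs=<0,0>
  1: (0,1).acc=60  regs=<60,9>
  1: (0,2).acc=0  regs=<0,0>
  2: (0,1).acc=44  regs=<44,9>
  2: (0,2).acc=100  regs=<100,5>
  3: (0,1).acc=44  regs=<44,6>
  3: (0,2).acc=108  regs=<108,8>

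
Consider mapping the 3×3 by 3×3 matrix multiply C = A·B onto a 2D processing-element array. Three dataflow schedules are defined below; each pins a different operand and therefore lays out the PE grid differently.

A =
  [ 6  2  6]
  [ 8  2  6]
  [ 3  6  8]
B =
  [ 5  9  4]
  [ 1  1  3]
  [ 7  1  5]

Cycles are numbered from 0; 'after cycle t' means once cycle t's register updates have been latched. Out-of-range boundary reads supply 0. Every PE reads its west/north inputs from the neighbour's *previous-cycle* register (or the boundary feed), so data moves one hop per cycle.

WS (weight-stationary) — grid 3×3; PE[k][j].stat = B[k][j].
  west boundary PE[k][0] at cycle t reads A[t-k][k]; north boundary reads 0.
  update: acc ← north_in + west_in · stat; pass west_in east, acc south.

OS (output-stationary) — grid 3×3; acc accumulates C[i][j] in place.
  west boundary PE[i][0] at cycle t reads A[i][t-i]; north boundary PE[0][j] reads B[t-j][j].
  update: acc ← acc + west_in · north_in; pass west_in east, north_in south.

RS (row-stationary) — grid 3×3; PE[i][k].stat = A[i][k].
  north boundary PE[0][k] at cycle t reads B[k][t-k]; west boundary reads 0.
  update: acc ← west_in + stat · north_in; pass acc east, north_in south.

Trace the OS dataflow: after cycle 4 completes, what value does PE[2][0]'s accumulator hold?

OS on a 3×3 grid — tracing PE[2][0] and its feeders:
  after 0 — PE[1][0] acc=0, pass-E 0, pass-S 0
  after 0 — PE[2][0] acc=0, pass-E 0, pass-S 0
  after 1 — PE[1][0] acc=40, pass-E 8, pass-S 5
  after 1 — PE[2][0] acc=0, pass-E 0, pass-S 0
  after 2 — PE[1][0] acc=42, pass-E 2, pass-S 1
  after 2 — PE[2][0] acc=15, pass-E 3, pass-S 5
  after 3 — PE[1][0] acc=84, pass-E 6, pass-S 7
  after 3 — PE[2][0] acc=21, pass-E 6, pass-S 1
  after 4 — PE[1][0] acc=84, pass-E 0, pass-S 0
  after 4 — PE[2][0] acc=77, pass-E 8, pass-S 7

PE[2][0].acc = 77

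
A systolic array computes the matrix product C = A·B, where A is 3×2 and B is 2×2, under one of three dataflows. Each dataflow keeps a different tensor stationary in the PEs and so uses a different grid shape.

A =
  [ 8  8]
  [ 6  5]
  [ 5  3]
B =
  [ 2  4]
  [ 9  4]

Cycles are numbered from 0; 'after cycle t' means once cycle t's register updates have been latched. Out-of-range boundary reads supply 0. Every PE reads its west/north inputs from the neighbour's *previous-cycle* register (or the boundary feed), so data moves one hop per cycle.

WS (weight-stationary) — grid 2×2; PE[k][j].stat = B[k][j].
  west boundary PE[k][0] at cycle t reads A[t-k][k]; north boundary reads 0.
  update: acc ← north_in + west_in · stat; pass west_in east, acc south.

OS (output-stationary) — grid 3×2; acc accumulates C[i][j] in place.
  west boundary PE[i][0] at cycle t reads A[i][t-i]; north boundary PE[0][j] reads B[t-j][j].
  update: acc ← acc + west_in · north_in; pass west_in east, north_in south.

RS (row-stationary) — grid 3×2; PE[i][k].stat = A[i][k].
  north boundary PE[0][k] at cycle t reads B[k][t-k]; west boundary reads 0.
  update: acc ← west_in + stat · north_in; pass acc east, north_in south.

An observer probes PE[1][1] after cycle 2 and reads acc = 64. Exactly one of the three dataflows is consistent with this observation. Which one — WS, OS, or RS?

dataflow = WS

WS (2×2 grid), PE[1][1]:
  cycle 0: PE[1][1] → acc 0, east 0, south 0
  cycle 1: PE[1][1] → acc 0, east 0, south 0
  cycle 2: PE[1][1] → acc 64, east 8, south 64
OS (3×2 grid), PE[1][1]:
  cycle 0: PE[1][1] → acc 0, east 0, south 0
  cycle 1: PE[1][1] → acc 0, east 0, south 0
  cycle 2: PE[1][1] → acc 24, east 6, south 4
RS (3×2 grid), PE[1][1]:
  cycle 0: PE[1][1] → acc 0, east 0, south 0
  cycle 1: PE[1][1] → acc 0, east 0, south 0
  cycle 2: PE[1][1] → acc 57, east 57, south 9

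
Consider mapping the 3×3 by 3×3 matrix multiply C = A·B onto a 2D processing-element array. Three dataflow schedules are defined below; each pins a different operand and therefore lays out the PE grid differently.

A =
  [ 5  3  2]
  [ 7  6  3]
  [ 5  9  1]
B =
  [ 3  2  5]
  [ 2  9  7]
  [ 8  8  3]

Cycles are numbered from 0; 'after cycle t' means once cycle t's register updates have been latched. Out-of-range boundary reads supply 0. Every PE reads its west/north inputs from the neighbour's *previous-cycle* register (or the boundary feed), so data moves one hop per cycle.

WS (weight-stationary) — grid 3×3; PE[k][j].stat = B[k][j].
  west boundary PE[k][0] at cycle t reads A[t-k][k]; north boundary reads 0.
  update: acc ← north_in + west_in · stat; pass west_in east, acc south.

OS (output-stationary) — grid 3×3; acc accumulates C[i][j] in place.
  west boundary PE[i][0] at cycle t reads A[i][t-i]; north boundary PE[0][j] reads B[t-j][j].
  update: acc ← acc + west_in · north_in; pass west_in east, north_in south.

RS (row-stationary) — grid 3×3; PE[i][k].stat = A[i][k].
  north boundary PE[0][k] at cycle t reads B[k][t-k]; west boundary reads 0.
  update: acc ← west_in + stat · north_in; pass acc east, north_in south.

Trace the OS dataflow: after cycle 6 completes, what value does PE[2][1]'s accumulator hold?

OS 3×3: PE[2][1] cycle-by-cycle (with neighbour feeds):
  c0 r1c1: 0 / 0 / 0
  c0 r2c0: 0 / 0 / 0
  c0 r2c1: 0 / 0 / 0
  c1 r1c1: 0 / 0 / 0
  c1 r2c0: 0 / 0 / 0
  c1 r2c1: 0 / 0 / 0
  c2 r1c1: 14 / 7 / 2
  c2 r2c0: 15 / 5 / 3
  c2 r2c1: 0 / 0 / 0
  c3 r1c1: 68 / 6 / 9
  c3 r2c0: 33 / 9 / 2
  c3 r2c1: 10 / 5 / 2
  c4 r1c1: 92 / 3 / 8
  c4 r2c0: 41 / 1 / 8
  c4 r2c1: 91 / 9 / 9
  c5 r1c1: 92 / 0 / 0
  c5 r2c0: 41 / 0 / 0
  c5 r2c1: 99 / 1 / 8
  c6 r1c1: 92 / 0 / 0
  c6 r2c0: 41 / 0 / 0
  c6 r2c1: 99 / 0 / 0

PE[2][1].acc = 99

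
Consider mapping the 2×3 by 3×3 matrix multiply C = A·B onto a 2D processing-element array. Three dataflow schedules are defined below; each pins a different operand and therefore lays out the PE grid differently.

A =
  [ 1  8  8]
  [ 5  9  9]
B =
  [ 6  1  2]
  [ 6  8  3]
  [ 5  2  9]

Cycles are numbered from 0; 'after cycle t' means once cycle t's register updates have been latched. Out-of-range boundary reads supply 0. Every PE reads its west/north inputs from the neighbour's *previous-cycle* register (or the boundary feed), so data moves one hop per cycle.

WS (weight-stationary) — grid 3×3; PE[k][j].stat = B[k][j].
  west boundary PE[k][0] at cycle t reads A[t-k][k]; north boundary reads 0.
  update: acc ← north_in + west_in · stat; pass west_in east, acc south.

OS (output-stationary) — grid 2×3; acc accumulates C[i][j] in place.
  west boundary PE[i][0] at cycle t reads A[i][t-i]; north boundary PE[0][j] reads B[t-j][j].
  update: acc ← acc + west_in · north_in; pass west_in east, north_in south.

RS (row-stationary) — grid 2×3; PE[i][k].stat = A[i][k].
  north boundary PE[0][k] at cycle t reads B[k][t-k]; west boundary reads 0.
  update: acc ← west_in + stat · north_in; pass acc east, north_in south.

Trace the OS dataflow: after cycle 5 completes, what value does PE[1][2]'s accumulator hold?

PE[1][2].acc = 118

OS on a 2×3 grid — tracing PE[1][2] and its feeders:
  0: (0,2).acc=0  regs=<0,0>
  0: (1,1).acc=0  regs=<0,0>
  0: (1,2).acc=0  regs=<0,0>
  1: (0,2).acc=0  regs=<0,0>
  1: (1,1).acc=0  regs=<0,0>
  1: (1,2).acc=0  regs=<0,0>
  2: (0,2).acc=2  regs=<1,2>
  2: (1,1).acc=5  regs=<5,1>
  2: (1,2).acc=0  regs=<0,0>
  3: (0,2).acc=26  regs=<8,3>
  3: (1,1).acc=77  regs=<9,8>
  3: (1,2).acc=10  regs=<5,2>
  4: (0,2).acc=98  regs=<8,9>
  4: (1,1).acc=95  regs=<9,2>
  4: (1,2).acc=37  regs=<9,3>
  5: (0,2).acc=98  regs=<0,0>
  5: (1,1).acc=95  regs=<0,0>
  5: (1,2).acc=118  regs=<9,9>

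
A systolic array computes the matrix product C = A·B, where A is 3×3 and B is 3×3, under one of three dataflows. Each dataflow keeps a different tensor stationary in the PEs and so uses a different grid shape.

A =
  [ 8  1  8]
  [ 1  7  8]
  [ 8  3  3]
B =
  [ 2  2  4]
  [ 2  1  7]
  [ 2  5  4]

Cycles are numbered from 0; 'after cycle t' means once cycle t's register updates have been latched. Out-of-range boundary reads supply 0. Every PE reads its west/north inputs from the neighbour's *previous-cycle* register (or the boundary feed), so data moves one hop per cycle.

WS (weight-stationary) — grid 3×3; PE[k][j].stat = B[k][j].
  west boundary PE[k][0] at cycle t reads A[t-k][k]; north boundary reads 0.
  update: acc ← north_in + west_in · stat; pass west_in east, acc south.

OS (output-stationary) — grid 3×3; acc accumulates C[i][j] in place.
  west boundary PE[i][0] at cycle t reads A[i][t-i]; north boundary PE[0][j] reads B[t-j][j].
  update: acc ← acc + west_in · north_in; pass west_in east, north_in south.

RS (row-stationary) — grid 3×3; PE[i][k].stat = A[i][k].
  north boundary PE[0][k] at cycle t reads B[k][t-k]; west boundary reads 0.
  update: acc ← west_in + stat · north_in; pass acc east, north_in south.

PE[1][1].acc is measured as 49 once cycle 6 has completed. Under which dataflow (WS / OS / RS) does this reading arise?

— WS: 3×3; PE[1][1] trace:
  [0] (1,1) acc=0 (h:0 v:0)
  [1] (1,1) acc=0 (h:0 v:0)
  [2] (1,1) acc=17 (h:1 v:17)
  [3] (1,1) acc=9 (h:7 v:9)
  [4] (1,1) acc=19 (h:3 v:19)
  [5] (1,1) acc=0 (h:0 v:0)
  [6] (1,1) acc=0 (h:0 v:0)
— OS: 3×3; PE[1][1] trace:
  [0] (1,1) acc=0 (h:0 v:0)
  [1] (1,1) acc=0 (h:0 v:0)
  [2] (1,1) acc=2 (h:1 v:2)
  [3] (1,1) acc=9 (h:7 v:1)
  [4] (1,1) acc=49 (h:8 v:5)
  [5] (1,1) acc=49 (h:0 v:0)
  [6] (1,1) acc=49 (h:0 v:0)
— RS: 3×3; PE[1][1] trace:
  [0] (1,1) acc=0 (h:0 v:0)
  [1] (1,1) acc=0 (h:0 v:0)
  [2] (1,1) acc=16 (h:16 v:2)
  [3] (1,1) acc=9 (h:9 v:1)
  [4] (1,1) acc=53 (h:53 v:7)
  [5] (1,1) acc=0 (h:0 v:0)
  [6] (1,1) acc=0 (h:0 v:0)

dataflow = OS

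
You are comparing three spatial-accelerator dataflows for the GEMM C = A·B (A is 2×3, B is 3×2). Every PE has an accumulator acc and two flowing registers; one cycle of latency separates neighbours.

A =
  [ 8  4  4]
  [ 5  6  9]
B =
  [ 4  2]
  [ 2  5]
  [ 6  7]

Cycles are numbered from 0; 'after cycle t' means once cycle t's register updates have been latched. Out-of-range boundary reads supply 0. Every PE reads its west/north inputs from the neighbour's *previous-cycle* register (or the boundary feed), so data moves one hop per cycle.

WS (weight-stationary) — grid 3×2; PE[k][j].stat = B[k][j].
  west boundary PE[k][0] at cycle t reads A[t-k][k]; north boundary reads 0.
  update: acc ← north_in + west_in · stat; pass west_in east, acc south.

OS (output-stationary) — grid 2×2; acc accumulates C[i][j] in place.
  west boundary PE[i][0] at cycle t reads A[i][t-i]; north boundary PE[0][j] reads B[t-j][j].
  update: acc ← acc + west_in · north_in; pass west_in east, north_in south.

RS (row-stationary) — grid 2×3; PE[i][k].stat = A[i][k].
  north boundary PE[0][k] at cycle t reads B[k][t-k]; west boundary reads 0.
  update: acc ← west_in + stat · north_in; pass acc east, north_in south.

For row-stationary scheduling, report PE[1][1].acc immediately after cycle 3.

PE[1][1].acc = 40

RS on a 2×3 grid — tracing PE[1][1] and its feeders:
  [0] (0,1) acc=0 (h:0 v:0)
  [0] (1,0) acc=0 (h:0 v:0)
  [0] (1,1) acc=0 (h:0 v:0)
  [1] (0,1) acc=40 (h:40 v:2)
  [1] (1,0) acc=20 (h:20 v:4)
  [1] (1,1) acc=0 (h:0 v:0)
  [2] (0,1) acc=36 (h:36 v:5)
  [2] (1,0) acc=10 (h:10 v:2)
  [2] (1,1) acc=32 (h:32 v:2)
  [3] (0,1) acc=0 (h:0 v:0)
  [3] (1,0) acc=0 (h:0 v:0)
  [3] (1,1) acc=40 (h:40 v:5)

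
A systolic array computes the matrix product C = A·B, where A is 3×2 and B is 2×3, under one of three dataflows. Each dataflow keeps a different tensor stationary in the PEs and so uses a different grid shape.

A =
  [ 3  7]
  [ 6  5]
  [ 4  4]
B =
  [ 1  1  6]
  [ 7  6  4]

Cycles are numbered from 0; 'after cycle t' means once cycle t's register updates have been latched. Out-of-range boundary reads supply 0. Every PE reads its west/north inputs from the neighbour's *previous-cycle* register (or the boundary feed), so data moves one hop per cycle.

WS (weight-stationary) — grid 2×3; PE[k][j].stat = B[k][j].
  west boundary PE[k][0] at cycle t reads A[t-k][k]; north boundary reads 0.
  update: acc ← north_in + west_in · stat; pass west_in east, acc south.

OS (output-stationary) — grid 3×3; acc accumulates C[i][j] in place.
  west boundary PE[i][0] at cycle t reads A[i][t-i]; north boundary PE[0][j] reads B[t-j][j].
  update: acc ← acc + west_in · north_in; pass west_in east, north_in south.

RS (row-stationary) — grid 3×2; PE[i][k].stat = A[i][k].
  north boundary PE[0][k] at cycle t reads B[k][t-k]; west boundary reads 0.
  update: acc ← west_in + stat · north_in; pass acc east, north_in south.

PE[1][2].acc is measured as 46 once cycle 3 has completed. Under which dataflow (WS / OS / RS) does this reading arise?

WS [2×3] PE[1][2] across cycles:
  [0] (1,2) acc=0 (h:0 v:0)
  [1] (1,2) acc=0 (h:0 v:0)
  [2] (1,2) acc=0 (h:0 v:0)
  [3] (1,2) acc=46 (h:7 v:46)
OS [3×3] PE[1][2] across cycles:
  [0] (1,2) acc=0 (h:0 v:0)
  [1] (1,2) acc=0 (h:0 v:0)
  [2] (1,2) acc=0 (h:0 v:0)
  [3] (1,2) acc=36 (h:6 v:6)
RS: PE[1][2] is outside its 3×2 grid.

dataflow = WS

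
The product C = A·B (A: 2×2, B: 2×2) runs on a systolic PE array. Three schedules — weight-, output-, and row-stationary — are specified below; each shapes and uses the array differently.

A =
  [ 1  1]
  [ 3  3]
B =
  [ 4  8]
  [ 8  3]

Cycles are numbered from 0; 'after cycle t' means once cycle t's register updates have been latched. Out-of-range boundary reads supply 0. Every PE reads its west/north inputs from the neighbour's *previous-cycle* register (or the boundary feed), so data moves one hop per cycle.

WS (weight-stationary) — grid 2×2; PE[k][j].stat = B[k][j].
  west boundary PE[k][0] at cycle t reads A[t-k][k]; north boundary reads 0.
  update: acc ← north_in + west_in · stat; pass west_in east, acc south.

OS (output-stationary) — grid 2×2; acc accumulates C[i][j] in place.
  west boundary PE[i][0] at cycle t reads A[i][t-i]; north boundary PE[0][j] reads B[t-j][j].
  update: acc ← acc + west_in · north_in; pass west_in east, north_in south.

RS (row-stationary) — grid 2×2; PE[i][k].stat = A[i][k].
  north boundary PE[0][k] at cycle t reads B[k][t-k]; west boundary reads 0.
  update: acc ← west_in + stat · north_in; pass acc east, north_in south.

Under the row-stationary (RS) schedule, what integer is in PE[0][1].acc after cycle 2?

PE[0][1].acc = 11

Tracing RS — 2×2 array, target PE[0][1]:
  cycle 0: PE[0][0] → acc 4, east 4, south 4
  cycle 0: PE[0][1] → acc 0, east 0, south 0
  cycle 1: PE[0][0] → acc 8, east 8, south 8
  cycle 1: PE[0][1] → acc 12, east 12, south 8
  cycle 2: PE[0][0] → acc 0, east 0, south 0
  cycle 2: PE[0][1] → acc 11, east 11, south 3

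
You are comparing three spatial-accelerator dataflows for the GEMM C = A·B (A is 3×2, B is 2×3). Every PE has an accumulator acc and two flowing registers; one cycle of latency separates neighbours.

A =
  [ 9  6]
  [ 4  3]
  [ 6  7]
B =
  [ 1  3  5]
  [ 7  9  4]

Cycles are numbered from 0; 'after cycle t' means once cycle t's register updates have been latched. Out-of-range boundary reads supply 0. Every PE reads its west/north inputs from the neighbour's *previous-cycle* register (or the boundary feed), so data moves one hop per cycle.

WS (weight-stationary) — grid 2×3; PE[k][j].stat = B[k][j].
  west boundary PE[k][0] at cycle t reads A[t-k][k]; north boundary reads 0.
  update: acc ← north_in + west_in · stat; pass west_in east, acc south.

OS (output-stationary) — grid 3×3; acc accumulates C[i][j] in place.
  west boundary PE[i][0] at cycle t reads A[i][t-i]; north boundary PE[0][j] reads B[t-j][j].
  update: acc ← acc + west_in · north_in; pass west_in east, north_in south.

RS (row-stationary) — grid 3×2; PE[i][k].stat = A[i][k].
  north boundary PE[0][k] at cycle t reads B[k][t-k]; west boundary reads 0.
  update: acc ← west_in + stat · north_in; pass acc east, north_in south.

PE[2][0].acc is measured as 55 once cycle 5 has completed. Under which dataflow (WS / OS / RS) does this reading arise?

dataflow = OS

— WS: 2×3 array has no PE[2][0].
OS (3×3 grid), PE[2][0]:
  after 0 — PE[2][0] acc=0, pass-E 0, pass-S 0
  after 1 — PE[2][0] acc=0, pass-E 0, pass-S 0
  after 2 — PE[2][0] acc=6, pass-E 6, pass-S 1
  after 3 — PE[2][0] acc=55, pass-E 7, pass-S 7
  after 4 — PE[2][0] acc=55, pass-E 0, pass-S 0
  after 5 — PE[2][0] acc=55, pass-E 0, pass-S 0
RS (3×2 grid), PE[2][0]:
  after 0 — PE[2][0] acc=0, pass-E 0, pass-S 0
  after 1 — PE[2][0] acc=0, pass-E 0, pass-S 0
  after 2 — PE[2][0] acc=6, pass-E 6, pass-S 1
  after 3 — PE[2][0] acc=18, pass-E 18, pass-S 3
  after 4 — PE[2][0] acc=30, pass-E 30, pass-S 5
  after 5 — PE[2][0] acc=0, pass-E 0, pass-S 0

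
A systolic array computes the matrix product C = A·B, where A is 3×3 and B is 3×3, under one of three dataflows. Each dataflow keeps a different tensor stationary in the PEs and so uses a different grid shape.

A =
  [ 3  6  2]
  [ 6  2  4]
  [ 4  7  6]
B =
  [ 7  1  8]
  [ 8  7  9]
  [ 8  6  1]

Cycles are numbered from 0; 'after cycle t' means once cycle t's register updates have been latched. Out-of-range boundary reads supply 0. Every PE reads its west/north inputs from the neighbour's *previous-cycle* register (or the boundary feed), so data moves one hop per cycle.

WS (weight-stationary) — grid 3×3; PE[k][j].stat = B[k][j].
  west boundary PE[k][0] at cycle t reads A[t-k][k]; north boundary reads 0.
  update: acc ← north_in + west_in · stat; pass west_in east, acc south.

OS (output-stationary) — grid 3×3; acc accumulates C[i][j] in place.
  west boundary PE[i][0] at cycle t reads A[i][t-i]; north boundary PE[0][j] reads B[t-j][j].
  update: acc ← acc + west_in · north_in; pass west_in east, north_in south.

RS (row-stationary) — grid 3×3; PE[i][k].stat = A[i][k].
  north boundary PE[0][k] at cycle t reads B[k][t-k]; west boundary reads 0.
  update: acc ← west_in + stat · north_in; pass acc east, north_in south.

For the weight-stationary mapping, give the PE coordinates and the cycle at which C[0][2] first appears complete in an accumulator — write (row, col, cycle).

(row, col, cycle) = (2, 2, 4)

Under WS, C[0][2] lands at PE[2][2]:
  @0  [2,2]  acc 0  |  →0  ↓0
  @1  [2,2]  acc 0  |  →0  ↓0
  @2  [2,2]  acc 0  |  →0  ↓0
  @3  [2,2]  acc 0  |  →0  ↓0
  @4  [2,2]  acc 80  |  →2  ↓80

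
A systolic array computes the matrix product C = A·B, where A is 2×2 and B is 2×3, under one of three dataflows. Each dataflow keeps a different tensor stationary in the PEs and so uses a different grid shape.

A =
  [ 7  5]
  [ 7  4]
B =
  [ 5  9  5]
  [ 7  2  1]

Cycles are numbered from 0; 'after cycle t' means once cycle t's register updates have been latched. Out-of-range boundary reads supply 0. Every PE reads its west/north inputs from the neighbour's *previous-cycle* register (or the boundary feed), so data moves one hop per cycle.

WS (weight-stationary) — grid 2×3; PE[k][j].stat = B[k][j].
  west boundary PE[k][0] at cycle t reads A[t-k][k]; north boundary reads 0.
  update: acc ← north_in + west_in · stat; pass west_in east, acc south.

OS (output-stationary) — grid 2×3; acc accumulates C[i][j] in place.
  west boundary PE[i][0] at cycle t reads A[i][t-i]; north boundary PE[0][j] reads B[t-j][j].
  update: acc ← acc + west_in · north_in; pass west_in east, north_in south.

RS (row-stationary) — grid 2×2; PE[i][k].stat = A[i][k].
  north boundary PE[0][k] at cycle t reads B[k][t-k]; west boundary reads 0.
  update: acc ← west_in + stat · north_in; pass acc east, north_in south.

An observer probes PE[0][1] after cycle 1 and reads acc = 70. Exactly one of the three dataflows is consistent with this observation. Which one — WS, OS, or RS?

dataflow = RS

— WS: 2×3; PE[0][1] trace:
  @0  [0,1]  acc 0  |  →0  ↓0
  @1  [0,1]  acc 63  |  →7  ↓63
— OS: 2×3; PE[0][1] trace:
  @0  [0,1]  acc 0  |  →0  ↓0
  @1  [0,1]  acc 63  |  →7  ↓9
— RS: 2×2; PE[0][1] trace:
  @0  [0,1]  acc 0  |  →0  ↓0
  @1  [0,1]  acc 70  |  →70  ↓7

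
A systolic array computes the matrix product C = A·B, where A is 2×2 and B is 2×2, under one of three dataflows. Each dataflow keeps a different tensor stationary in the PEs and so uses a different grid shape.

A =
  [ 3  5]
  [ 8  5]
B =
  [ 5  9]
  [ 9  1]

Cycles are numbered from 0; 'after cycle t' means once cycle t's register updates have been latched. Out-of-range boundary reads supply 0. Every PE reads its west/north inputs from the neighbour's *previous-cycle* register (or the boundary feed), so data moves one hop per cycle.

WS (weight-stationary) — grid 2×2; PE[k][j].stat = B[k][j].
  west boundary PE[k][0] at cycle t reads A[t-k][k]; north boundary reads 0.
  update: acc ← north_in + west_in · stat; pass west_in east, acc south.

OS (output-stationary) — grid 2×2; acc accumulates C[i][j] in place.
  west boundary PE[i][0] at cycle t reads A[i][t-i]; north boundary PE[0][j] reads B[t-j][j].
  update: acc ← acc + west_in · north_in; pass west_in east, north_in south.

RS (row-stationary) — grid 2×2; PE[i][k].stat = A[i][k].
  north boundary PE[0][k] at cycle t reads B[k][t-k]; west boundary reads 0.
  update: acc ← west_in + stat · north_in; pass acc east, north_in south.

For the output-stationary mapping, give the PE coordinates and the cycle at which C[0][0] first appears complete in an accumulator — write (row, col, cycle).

(row, col, cycle) = (0, 0, 1)

Under OS, C[0][0] lands at PE[0][0]:
  c0 r0c0: 15 / 3 / 5
  c1 r0c0: 60 / 5 / 9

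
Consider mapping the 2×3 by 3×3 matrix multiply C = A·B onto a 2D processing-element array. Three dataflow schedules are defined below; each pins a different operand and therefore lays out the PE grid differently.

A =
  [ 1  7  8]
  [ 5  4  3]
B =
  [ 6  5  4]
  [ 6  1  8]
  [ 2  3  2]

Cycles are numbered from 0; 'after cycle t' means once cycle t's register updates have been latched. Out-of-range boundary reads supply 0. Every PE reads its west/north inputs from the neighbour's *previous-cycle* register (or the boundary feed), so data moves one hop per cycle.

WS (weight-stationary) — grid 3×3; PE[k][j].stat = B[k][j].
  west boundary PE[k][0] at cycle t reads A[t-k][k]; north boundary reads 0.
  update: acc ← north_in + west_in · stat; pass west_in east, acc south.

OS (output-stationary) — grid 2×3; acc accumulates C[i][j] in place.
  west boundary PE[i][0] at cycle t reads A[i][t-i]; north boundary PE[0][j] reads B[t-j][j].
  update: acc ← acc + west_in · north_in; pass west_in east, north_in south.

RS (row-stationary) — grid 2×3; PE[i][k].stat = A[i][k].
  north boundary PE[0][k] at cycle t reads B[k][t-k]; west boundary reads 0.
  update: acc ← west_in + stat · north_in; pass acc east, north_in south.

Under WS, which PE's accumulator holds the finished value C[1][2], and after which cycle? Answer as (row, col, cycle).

WS — PE[2][2] is where C[1][2] collects:
  t=0 PE[2][2]: acc=0 h=0 v=0
  t=1 PE[2][2]: acc=0 h=0 v=0
  t=2 PE[2][2]: acc=0 h=0 v=0
  t=3 PE[2][2]: acc=0 h=0 v=0
  t=4 PE[2][2]: acc=76 h=8 v=76
  t=5 PE[2][2]: acc=58 h=3 v=58

(row, col, cycle) = (2, 2, 5)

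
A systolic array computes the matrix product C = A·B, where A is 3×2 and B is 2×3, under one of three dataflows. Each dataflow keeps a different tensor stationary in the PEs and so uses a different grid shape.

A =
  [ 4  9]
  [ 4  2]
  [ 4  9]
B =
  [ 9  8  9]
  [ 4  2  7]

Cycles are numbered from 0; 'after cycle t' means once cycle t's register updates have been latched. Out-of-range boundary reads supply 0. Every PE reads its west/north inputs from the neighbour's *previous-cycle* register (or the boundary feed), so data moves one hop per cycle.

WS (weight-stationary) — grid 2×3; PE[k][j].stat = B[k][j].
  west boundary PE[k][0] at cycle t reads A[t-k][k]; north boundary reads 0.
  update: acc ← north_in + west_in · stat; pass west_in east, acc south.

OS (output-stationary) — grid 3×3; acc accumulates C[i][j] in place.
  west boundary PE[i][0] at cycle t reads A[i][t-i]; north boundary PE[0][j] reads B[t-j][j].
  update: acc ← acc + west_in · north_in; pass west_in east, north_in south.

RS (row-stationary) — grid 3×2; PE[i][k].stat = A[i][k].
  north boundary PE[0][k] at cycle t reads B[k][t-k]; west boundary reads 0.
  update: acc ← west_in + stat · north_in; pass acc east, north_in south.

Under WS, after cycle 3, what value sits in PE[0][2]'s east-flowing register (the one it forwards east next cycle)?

Tracing WS — 2×3 array, target PE[0][2]:
  t=0 PE[0][1]: acc=0 h=0 v=0
  t=0 PE[0][2]: acc=0 h=0 v=0
  t=1 PE[0][1]: acc=32 h=4 v=32
  t=1 PE[0][2]: acc=0 h=0 v=0
  t=2 PE[0][1]: acc=32 h=4 v=32
  t=2 PE[0][2]: acc=36 h=4 v=36
  t=3 PE[0][1]: acc=32 h=4 v=32
  t=3 PE[0][2]: acc=36 h=4 v=36

register = 4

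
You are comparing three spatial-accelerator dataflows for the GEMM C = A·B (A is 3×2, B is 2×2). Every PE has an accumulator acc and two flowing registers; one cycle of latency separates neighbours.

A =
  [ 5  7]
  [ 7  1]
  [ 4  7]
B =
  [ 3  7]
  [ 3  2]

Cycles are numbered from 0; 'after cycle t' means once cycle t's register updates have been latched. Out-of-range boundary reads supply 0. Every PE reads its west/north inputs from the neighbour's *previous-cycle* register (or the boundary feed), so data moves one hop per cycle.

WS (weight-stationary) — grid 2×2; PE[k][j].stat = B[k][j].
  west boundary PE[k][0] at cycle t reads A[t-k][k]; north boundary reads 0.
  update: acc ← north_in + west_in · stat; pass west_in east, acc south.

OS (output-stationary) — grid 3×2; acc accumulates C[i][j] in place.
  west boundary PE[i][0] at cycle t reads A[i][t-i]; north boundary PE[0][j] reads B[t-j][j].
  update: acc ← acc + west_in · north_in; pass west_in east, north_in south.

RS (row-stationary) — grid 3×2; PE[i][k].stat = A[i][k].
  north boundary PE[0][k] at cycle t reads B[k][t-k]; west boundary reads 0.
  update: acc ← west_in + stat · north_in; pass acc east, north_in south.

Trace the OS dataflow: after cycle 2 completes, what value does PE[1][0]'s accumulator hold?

OS on a 3×2 grid — tracing PE[1][0] and its feeders:
  0: (0,0).acc=15  regs=<5,3>
  0: (1,0).acc=0  regs=<0,0>
  1: (0,0).acc=36  regs=<7,3>
  1: (1,0).acc=21  regs=<7,3>
  2: (0,0).acc=36  regs=<0,0>
  2: (1,0).acc=24  regs=<1,3>

PE[1][0].acc = 24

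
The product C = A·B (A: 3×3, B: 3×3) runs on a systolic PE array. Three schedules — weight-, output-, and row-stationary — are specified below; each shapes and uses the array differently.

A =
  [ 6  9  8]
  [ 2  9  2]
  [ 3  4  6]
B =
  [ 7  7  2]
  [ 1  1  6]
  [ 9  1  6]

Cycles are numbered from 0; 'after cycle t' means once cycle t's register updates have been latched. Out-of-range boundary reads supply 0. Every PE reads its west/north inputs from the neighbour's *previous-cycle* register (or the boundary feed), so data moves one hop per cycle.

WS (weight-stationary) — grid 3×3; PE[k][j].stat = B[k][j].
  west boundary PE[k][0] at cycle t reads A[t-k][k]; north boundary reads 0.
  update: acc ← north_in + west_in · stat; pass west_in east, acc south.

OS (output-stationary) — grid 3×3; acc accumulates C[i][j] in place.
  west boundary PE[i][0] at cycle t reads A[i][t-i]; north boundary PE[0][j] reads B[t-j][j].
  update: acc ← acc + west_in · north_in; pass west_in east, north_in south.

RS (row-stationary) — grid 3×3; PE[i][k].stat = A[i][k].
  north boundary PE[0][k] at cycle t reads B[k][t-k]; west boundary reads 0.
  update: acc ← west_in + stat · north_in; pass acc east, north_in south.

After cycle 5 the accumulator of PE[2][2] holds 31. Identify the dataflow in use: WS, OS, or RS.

dataflow = RS

Under WS (3×3), PE[2][2]:
  @0  [2,2]  acc 0  |  →0  ↓0
  @1  [2,2]  acc 0  |  →0  ↓0
  @2  [2,2]  acc 0  |  →0  ↓0
  @3  [2,2]  acc 0  |  →0  ↓0
  @4  [2,2]  acc 114  |  →8  ↓114
  @5  [2,2]  acc 70  |  →2  ↓70
Under OS (3×3), PE[2][2]:
  @0  [2,2]  acc 0  |  →0  ↓0
  @1  [2,2]  acc 0  |  →0  ↓0
  @2  [2,2]  acc 0  |  →0  ↓0
  @3  [2,2]  acc 0  |  →0  ↓0
  @4  [2,2]  acc 6  |  →3  ↓2
  @5  [2,2]  acc 30  |  →4  ↓6
Under RS (3×3), PE[2][2]:
  @0  [2,2]  acc 0  |  →0  ↓0
  @1  [2,2]  acc 0  |  →0  ↓0
  @2  [2,2]  acc 0  |  →0  ↓0
  @3  [2,2]  acc 0  |  →0  ↓0
  @4  [2,2]  acc 79  |  →79  ↓9
  @5  [2,2]  acc 31  |  →31  ↓1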